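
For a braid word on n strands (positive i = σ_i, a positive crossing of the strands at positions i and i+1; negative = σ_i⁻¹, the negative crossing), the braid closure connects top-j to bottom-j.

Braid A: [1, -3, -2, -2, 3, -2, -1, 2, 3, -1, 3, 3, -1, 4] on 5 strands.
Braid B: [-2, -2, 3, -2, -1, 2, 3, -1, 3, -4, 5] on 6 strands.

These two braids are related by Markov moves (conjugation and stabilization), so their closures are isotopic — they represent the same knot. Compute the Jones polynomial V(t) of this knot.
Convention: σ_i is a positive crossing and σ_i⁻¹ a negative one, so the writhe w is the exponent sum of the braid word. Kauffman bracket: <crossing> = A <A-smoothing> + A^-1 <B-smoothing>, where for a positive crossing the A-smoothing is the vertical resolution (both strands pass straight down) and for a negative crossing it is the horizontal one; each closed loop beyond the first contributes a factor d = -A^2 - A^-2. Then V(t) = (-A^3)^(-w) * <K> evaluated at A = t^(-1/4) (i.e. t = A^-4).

-t^3 + 2*t^2 - 3*t + 5 - 4*t^-1 + 4*t^-2 - 3*t^-3 + 2*t^-4 - t^-5

Derivation:
Markov-equivalent braids have isotopic closures, hence identical knot invariants. Strip the Markov moves from each word to reach a common short braid β, then compute V(t) once on β.
Braid A: s1 s3^-1 s2^-1 s2^-1 s3 s2^-1 s1^-1 s2 s3 s1^-1 s3 s3 s1^-1 s4 on 5 strands reduces by inverse Markov moves (closure unchanged at each step):
  Destabilize: the word has the form β·s4 where s4 occurs only as the final letter (β ∈ B_4); drop it and the last strand → 4 strands.
  Deconjugate: the word is γ·β·γ⁻¹ with γ = s1 s3^-1 (prefix) and γ⁻¹ = s3 s1^-1 (suffix); strip both.
Reduced to β = s2^-1 s2^-1 s3 s2^-1 s1^-1 s2 s3 s1^-1 s3 on 4 strands, 9 crossings.
Braid B: s2^-1 s2^-1 s3 s2^-1 s1^-1 s2 s3 s1^-1 s3 s4^-1 s5 on 6 strands reduces by inverse Markov moves (closure unchanged at each step):
  Destabilize: the word has the form β·s5 where s5 occurs only as the final letter (β ∈ B_5); drop it and the last strand → 5 strands.
  Destabilize: the word has the form β·s4^-1 where s4^-1 occurs only as the final letter (β ∈ B_4); drop it and the last strand → 4 strands.
Reduced to β = s2^-1 s2^-1 s3 s2^-1 s1^-1 s2 s3 s1^-1 s3 on 4 strands, 9 crossings.
Both give the same β = s2^-1 s2^-1 s3 s2^-1 s1^-1 s2 s3 s1^-1 s3 on 4 strands, so one state sum suffices:
Braid: s2^-1 s2^-1 s3 s2^-1 s1^-1 s2 s3 s1^-1 s3 on 4 strands, 9 crossings.
Writhe w = (#positive) - (#negative) = 4 - 5 = -1.
Enumerate smoothing states for the bracket polynomial. There are 2^9 = 512 states.
Smooth each crossing (0=||, 1=⌣⌢); contribution A^(Σ sign_k(1-2s_k)) * d^(L-1).
Tabulate the states by total A-exponent and number of loops L (A-exp: L × count):
  A^9: L=5 ×1
  A^7: L=4 ×9
  A^5: L=3 ×32, L=5 ×4
  A^3: L=2 ×55, L=4 ×28, L=6 ×1
  A^1: L=1 ×39, L=3 ×77, L=5 ×10
  A^-1: L=2 ×87, L=4 ×38, L=6 ×1
  A^-3: L=1 ×14, L=3 ×64, L=5 ×6
  A^-5: L=2 ×17, L=4 ×19
  A^-7: L=3 ×7, L=5 ×2
  A^-9: L=4 ×1
Each group contributes A^e * Σ count * d^(L-1):
Powers of d = -A^2 - A^-2: d^2 = A^4 + 2 + A^-4; d^3 = -A^6 - 3*A^2 - 3*A^-2 - A^-6; d^4 = A^8 + 4*A^4 + 6 + 4*A^-4 + A^-8; d^5 = -A^10 - 5*A^6 - 10*A^2 - 10*A^-2 - 5*A^-6 - A^-10.
  A^9 * (d^4) = A^17 + 4*A^13 + 6*A^9 + 4*A^5 + A
  A^7 * (9*d^3) = -9*A^13 - 27*A^9 - 27*A^5 - 9*A
  A^5 * (32*d^2 + 4*d^4) = 4*A^13 + 48*A^9 + 88*A^5 + 48*A + 4*A^-3
  A^3 * (55*d + 28*d^3 + d^5) = -A^13 - 33*A^9 - 149*A^5 - 149*A - 33*A^-3 - A^-7
  A^1 * (39 + 77*d^2 + 10*d^4) = 10*A^9 + 117*A^5 + 253*A + 117*A^-3 + 10*A^-7
  A^-1 * (87*d + 38*d^3 + d^5) = -A^9 - 43*A^5 - 211*A - 211*A^-3 - 43*A^-7 - A^-11
  A^-3 * (14 + 64*d^2 + 6*d^4) = 6*A^5 + 88*A + 178*A^-3 + 88*A^-7 + 6*A^-11
  A^-5 * (17*d + 19*d^3) = -19*A - 74*A^-3 - 74*A^-7 - 19*A^-11
  A^-7 * (7*d^2 + 2*d^4) = 2*A + 15*A^-3 + 26*A^-7 + 15*A^-11 + 2*A^-15
  A^-9 * (d^3) = -A^-3 - 3*A^-7 - 3*A^-11 - A^-15
Summing the groups: <K> = A^17 - 2*A^13 + 3*A^9 - 4*A^5 + 4*A - 5*A^-3 + 3*A^-7 - 2*A^-11 + A^-15
Normalise by the writhe: (-A^3)^(-w) = (-A^3)^(1) = -A^3, so f(A) = -A^3 * <K> = -A^20 + 2*A^16 - 3*A^12 + 4*A^8 - 4*A^4 + 5 - 3*A^-4 + 2*A^-8 - A^-12.
Substitute A = t^(-1/4), i.e. A^e → t^(-e/4): V(t) = -t^3 + 2*t^2 - 3*t + 5 - 4*t^-1 + 4*t^-2 - 3*t^-3 + 2*t^-4 - t^-5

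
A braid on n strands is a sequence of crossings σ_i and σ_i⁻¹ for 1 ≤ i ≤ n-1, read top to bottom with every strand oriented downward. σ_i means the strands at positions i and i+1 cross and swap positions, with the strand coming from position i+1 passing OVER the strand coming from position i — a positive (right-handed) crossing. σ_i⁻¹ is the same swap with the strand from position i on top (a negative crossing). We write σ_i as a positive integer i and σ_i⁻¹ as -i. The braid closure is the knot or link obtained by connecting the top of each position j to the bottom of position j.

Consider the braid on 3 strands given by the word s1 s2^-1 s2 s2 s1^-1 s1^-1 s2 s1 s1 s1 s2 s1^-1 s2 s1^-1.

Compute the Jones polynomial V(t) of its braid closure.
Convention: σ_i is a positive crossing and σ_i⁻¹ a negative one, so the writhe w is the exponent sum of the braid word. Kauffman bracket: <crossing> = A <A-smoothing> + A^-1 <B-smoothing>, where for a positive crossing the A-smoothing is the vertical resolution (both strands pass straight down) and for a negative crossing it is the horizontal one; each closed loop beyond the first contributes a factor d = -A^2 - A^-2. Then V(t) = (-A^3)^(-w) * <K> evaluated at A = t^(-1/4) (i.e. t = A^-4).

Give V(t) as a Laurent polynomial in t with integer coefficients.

The presented braid s1 s2^-1 s2 s2 s1^-1 s1^-1 s2 s1 s1 s1 s2 s1^-1 s2 s1^-1 on 3 strands reduces by inverse Markov moves (closure unchanged at each step):
  Deconjugate: the word is γ·β·γ⁻¹ with γ = s1 s2^-1 (prefix) and γ⁻¹ = s2 s1^-1 (suffix); strip both.
Reduced to β = s2 s2 s1^-1 s1^-1 s2 s1 s1 s1 s2 s1^-1 on 3 strands, 10 crossings.
Compute on β:
Braid: s2 s2 s1^-1 s1^-1 s2 s1 s1 s1 s2 s1^-1 on 3 strands, 10 crossings.
Writhe w = (#positive) - (#negative) = 7 - 3 = 4.
Enumerate smoothing states for the bracket polynomial. There are 2^10 = 1024 states.
Smooth each crossing (0=||, 1=⌣⌢); contribution A^(Σ sign_k(1-2s_k)) * d^(L-1).
Tabulate the states by total A-exponent and number of loops L (A-exp: L × count):
  A^10: L=4 ×1
  A^8: L=3 ×7, L=5 ×3
  A^6: L=2 ×19, L=4 ×23, L=6 ×3
  A^4: L=1 ×20, L=3 ×75, L=5 ×24, L=7 ×1
  A^2: L=2 ×114, L=4 ×86, L=6 ×10
  A^0: L=1 ×51, L=3 ×155, L=5 ×45, L=7 ×1
  A^-2: L=2 ×102, L=4 ×98, L=6 ×10
  A^-4: L=3 ×89, L=5 ×30, L=7 ×1
  A^-6: L=4 ×41, L=6 ×4
  A^-8: L=5 ×10
  A^-10: L=6 ×1
Each group contributes A^e * Σ count * d^(L-1):
Powers of d = -A^2 - A^-2: d^2 = A^4 + 2 + A^-4; d^3 = -A^6 - 3*A^2 - 3*A^-2 - A^-6; d^4 = A^8 + 4*A^4 + 6 + 4*A^-4 + A^-8; d^5 = -A^10 - 5*A^6 - 10*A^2 - 10*A^-2 - 5*A^-6 - A^-10; d^6 = A^12 + 6*A^8 + 15*A^4 + 20 + 15*A^-4 + 6*A^-8 + A^-12.
  A^10 * (d^3) = -A^16 - 3*A^12 - 3*A^8 - A^4
  A^8 * (7*d^2 + 3*d^4) = 3*A^16 + 19*A^12 + 32*A^8 + 19*A^4 + 3
  A^6 * (19*d + 23*d^3 + 3*d^5) = -3*A^16 - 38*A^12 - 118*A^8 - 118*A^4 - 38 - 3*A^-4
  A^4 * (20 + 75*d^2 + 24*d^4 + d^6) = A^16 + 30*A^12 + 186*A^8 + 334*A^4 + 186 + 30*A^-4 + A^-8
  A^2 * (114*d + 86*d^3 + 10*d^5) = -10*A^12 - 136*A^8 - 472*A^4 - 472 - 136*A^-4 - 10*A^-8
  A^0 * (51 + 155*d^2 + 45*d^4 + d^6) = A^12 + 51*A^8 + 350*A^4 + 651 + 350*A^-4 + 51*A^-8 + A^-12
  A^-2 * (102*d + 98*d^3 + 10*d^5) = -10*A^8 - 148*A^4 - 496 - 496*A^-4 - 148*A^-8 - 10*A^-12
  A^-4 * (89*d^2 + 30*d^4 + d^6) = A^8 + 36*A^4 + 224 + 378*A^-4 + 224*A^-8 + 36*A^-12 + A^-16
  A^-6 * (41*d^3 + 4*d^5) = -4*A^4 - 61 - 163*A^-4 - 163*A^-8 - 61*A^-12 - 4*A^-16
  A^-8 * (10*d^4) = 10 + 40*A^-4 + 60*A^-8 + 40*A^-12 + 10*A^-16
  A^-10 * (d^5) = -1 - 5*A^-4 - 10*A^-8 - 10*A^-12 - 5*A^-16 - A^-20
Summing the groups: <K> = -A^12 + 3*A^8 - 4*A^4 + 6 - 5*A^-4 + 5*A^-8 - 4*A^-12 + 2*A^-16 - A^-20
Normalise by the writhe: (-A^3)^(-w) = (-A^3)^(-4) = A^-12, so f(A) = A^-12 * <K> = -1 + 3*A^-4 - 4*A^-8 + 6*A^-12 - 5*A^-16 + 5*A^-20 - 4*A^-24 + 2*A^-28 - A^-32.
Substitute A = t^(-1/4), i.e. A^e → t^(-e/4): V(t) = -t^8 + 2*t^7 - 4*t^6 + 5*t^5 - 5*t^4 + 6*t^3 - 4*t^2 + 3*t - 1

Answer: -t^8 + 2*t^7 - 4*t^6 + 5*t^5 - 5*t^4 + 6*t^3 - 4*t^2 + 3*t - 1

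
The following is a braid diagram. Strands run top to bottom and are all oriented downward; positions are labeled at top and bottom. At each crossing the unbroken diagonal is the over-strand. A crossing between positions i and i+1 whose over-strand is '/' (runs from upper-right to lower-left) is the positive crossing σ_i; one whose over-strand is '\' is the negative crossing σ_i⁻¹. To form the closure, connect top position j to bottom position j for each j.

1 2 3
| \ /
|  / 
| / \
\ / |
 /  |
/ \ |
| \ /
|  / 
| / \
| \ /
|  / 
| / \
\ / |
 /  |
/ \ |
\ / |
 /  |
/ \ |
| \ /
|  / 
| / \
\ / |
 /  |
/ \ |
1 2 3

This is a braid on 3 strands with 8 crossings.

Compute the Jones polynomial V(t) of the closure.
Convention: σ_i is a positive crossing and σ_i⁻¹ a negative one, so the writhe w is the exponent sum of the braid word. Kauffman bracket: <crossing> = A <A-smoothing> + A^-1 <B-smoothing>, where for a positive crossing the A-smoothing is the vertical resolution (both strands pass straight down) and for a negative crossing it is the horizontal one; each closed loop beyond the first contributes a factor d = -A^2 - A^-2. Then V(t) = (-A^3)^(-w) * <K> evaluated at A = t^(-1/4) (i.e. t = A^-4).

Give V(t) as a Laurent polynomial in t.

Reading the diagram top to bottom ('/'-over between positions i,i+1 = s_i, '\'-over = s_i^-1): braid word = s2 s1 s2 s2 s1 s1 s2 s1.
Braid: s2 s1 s2 s2 s1 s1 s2 s1 on 3 strands, 8 crossings.
Writhe w = (#positive) - (#negative) = 8 - 0 = 8.
Computing the Kauffman bracket via state sum. There are 2^8 = 256 states.
Smooth each crossing (0=||, 1=⌣⌢); contribution A^(Σ sign_k(1-2s_k)) * d^(L-1).
Tabulate the states by total A-exponent and number of loops L (A-exp: L × count):
  A^8: L=3 ×1
  A^6: L=2 ×8
  A^4: L=1 ×16, L=3 ×12
  A^2: L=2 ×48, L=4 ×8
  A^0: L=1 ×17, L=3 ×51, L=5 ×2
  A^-2: L=2 ×34, L=4 ×22
  A^-4: L=1 ×4, L=3 ×21, L=5 ×3
  A^-6: L=2 ×4, L=4 ×4
  A^-8: L=3 ×1
Each group contributes A^e * Σ count * d^(L-1):
Powers of d = -A^2 - A^-2: d^2 = A^4 + 2 + A^-4; d^3 = -A^6 - 3*A^2 - 3*A^-2 - A^-6; d^4 = A^8 + 4*A^4 + 6 + 4*A^-4 + A^-8.
  A^8 * (d^2) = A^12 + 2*A^8 + A^4
  A^6 * (8*d) = -8*A^8 - 8*A^4
  A^4 * (16 + 12*d^2) = 12*A^8 + 40*A^4 + 12
  A^2 * (48*d + 8*d^3) = -8*A^8 - 72*A^4 - 72 - 8*A^-4
  A^0 * (17 + 51*d^2 + 2*d^4) = 2*A^8 + 59*A^4 + 131 + 59*A^-4 + 2*A^-8
  A^-2 * (34*d + 22*d^3) = -22*A^4 - 100 - 100*A^-4 - 22*A^-8
  A^-4 * (4 + 21*d^2 + 3*d^4) = 3*A^4 + 33 + 64*A^-4 + 33*A^-8 + 3*A^-12
  A^-6 * (4*d + 4*d^3) = -4 - 16*A^-4 - 16*A^-8 - 4*A^-12
  A^-8 * (d^2) = A^-4 + 2*A^-8 + A^-12
Summing the groups: <K> = A^12 + A^4 - A^-8
Normalise by the writhe: (-A^3)^(-w) = (-A^3)^(-8) = A^-24, so f(A) = A^-24 * <K> = A^-12 + A^-20 - A^-32.
Substitute A = t^(-1/4), i.e. A^e → t^(-e/4): V(t) = -t^8 + t^5 + t^3

Answer: -t^8 + t^5 + t^3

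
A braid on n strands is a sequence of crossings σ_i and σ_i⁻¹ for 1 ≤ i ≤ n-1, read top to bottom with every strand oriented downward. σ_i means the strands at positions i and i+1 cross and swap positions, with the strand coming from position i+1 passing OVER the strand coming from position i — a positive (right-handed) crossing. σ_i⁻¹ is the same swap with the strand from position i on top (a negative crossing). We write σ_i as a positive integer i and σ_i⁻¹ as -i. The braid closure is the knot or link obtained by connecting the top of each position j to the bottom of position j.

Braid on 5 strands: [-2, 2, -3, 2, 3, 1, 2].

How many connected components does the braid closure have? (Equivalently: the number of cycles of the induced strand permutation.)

Track the strand permutation on 5 strands, starting from identity.
  step 1: s2^-1 swaps positions 2,3 -> [1 3 2 4 5]
  step 2: s2 swaps positions 2,3 -> [1 2 3 4 5]
  step 3: s3^-1 swaps positions 3,4 -> [1 2 4 3 5]
  step 4: s2 swaps positions 2,3 -> [1 4 2 3 5]
  step 5: s3 swaps positions 3,4 -> [1 4 3 2 5]
  step 6: s1 swaps positions 1,2 -> [4 1 3 2 5]
  step 7: s2 swaps positions 2,3 -> [4 3 1 2 5]
Final permutation (position -> original strand): [4 3 1 2 5]
Closure components = cycle count of this permutation = 2.

Answer: 2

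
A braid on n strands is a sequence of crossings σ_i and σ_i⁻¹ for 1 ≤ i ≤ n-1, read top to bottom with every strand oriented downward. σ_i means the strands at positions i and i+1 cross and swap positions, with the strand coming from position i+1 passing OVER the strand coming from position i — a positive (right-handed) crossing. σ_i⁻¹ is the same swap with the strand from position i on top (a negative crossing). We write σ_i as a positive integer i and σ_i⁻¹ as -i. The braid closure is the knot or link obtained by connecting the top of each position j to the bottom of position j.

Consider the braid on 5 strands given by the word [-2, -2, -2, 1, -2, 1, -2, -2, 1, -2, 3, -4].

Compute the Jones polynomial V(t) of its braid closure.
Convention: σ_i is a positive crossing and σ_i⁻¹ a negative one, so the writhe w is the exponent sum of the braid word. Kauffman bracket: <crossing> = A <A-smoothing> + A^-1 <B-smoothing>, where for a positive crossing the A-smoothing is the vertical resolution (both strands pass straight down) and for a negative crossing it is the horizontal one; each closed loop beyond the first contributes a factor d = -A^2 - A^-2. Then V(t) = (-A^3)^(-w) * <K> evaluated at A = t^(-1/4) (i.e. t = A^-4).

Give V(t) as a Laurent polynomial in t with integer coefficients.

The presented braid s2^-1 s2^-1 s2^-1 s1 s2^-1 s1 s2^-1 s2^-1 s1 s2^-1 s3 s4^-1 on 5 strands reduces by inverse Markov moves (closure unchanged at each step):
  Destabilize: the word has the form β·s4^-1 where s4^-1 occurs only as the final letter (β ∈ B_4); drop it and the last strand → 4 strands.
  Destabilize: the word has the form β·s3 where s3 occurs only as the final letter (β ∈ B_3); drop it and the last strand → 3 strands.
Reduced to β = s2^-1 s2^-1 s2^-1 s1 s2^-1 s1 s2^-1 s2^-1 s1 s2^-1 on 3 strands, 10 crossings.
Compute on β:
Braid: s2^-1 s2^-1 s2^-1 s1 s2^-1 s1 s2^-1 s2^-1 s1 s2^-1 on 3 strands, 10 crossings.
Writhe w = (#positive) - (#negative) = 3 - 7 = -4.
State-sum expansion of <K>. There are 2^10 = 1024 states.
Smooth each crossing (0=||, 1=⌣⌢); contribution A^(Σ sign_k(1-2s_k)) * d^(L-1).
Tabulate the states by total A-exponent and number of loops L (A-exp: L × count):
  A^10: L=8 ×1
  A^8: L=7 ×10
  A^6: L=6 ×45
  A^4: L=5 ×119, L=7 ×1
  A^2: L=4 ×202, L=6 ×8
  A^0: L=3 ×224, L=5 ×28
  A^-2: L=2 ×156, L=4 ×53, L=6 ×1
  A^-4: L=1 ×57, L=3 ×59, L=5 ×4
  A^-6: L=2 ×38, L=4 ×7
  A^-8: L=3 ×10
  A^-10: L=4 ×1
Each group contributes A^e * Σ count * d^(L-1):
Powers of d = -A^2 - A^-2: d^2 = A^4 + 2 + A^-4; d^3 = -A^6 - 3*A^2 - 3*A^-2 - A^-6; d^4 = A^8 + 4*A^4 + 6 + 4*A^-4 + A^-8; d^5 = -A^10 - 5*A^6 - 10*A^2 - 10*A^-2 - 5*A^-6 - A^-10; d^6 = A^12 + 6*A^8 + 15*A^4 + 20 + 15*A^-4 + 6*A^-8 + A^-12; d^7 = -A^14 - 7*A^10 - 21*A^6 - 35*A^2 - 35*A^-2 - 21*A^-6 - 7*A^-10 - A^-14.
  A^10 * (d^7) = -A^24 - 7*A^20 - 21*A^16 - 35*A^12 - 35*A^8 - 21*A^4 - 7 - A^-4
  A^8 * (10*d^6) = 10*A^20 + 60*A^16 + 150*A^12 + 200*A^8 + 150*A^4 + 60 + 10*A^-4
  A^6 * (45*d^5) = -45*A^16 - 225*A^12 - 450*A^8 - 450*A^4 - 225 - 45*A^-4
  A^4 * (119*d^4 + d^6) = A^16 + 125*A^12 + 491*A^8 + 734*A^4 + 491 + 125*A^-4 + A^-8
  A^2 * (202*d^3 + 8*d^5) = -8*A^12 - 242*A^8 - 686*A^4 - 686 - 242*A^-4 - 8*A^-8
  A^0 * (224*d^2 + 28*d^4) = 28*A^8 + 336*A^4 + 616 + 336*A^-4 + 28*A^-8
  A^-2 * (156*d + 53*d^3 + d^5) = -A^8 - 58*A^4 - 325 - 325*A^-4 - 58*A^-8 - A^-12
  A^-4 * (57 + 59*d^2 + 4*d^4) = 4*A^4 + 75 + 199*A^-4 + 75*A^-8 + 4*A^-12
  A^-6 * (38*d + 7*d^3) = -7 - 59*A^-4 - 59*A^-8 - 7*A^-12
  A^-8 * (10*d^2) = 10*A^-4 + 20*A^-8 + 10*A^-12
  A^-10 * (d^3) = -A^-4 - 3*A^-8 - 3*A^-12 - A^-16
Summing the groups: <K> = -A^24 + 3*A^20 - 5*A^16 + 7*A^12 - 9*A^8 + 9*A^4 - 8 + 7*A^-4 - 4*A^-8 + 3*A^-12 - A^-16
Normalise by the writhe: (-A^3)^(-w) = (-A^3)^(4) = A^12, so f(A) = A^12 * <K> = -A^36 + 3*A^32 - 5*A^28 + 7*A^24 - 9*A^20 + 9*A^16 - 8*A^12 + 7*A^8 - 4*A^4 + 3 - A^-4.
Substitute A = t^(-1/4), i.e. A^e → t^(-e/4): V(t) = -t + 3 - 4*t^-1 + 7*t^-2 - 8*t^-3 + 9*t^-4 - 9*t^-5 + 7*t^-6 - 5*t^-7 + 3*t^-8 - t^-9

Answer: -t + 3 - 4*t^-1 + 7*t^-2 - 8*t^-3 + 9*t^-4 - 9*t^-5 + 7*t^-6 - 5*t^-7 + 3*t^-8 - t^-9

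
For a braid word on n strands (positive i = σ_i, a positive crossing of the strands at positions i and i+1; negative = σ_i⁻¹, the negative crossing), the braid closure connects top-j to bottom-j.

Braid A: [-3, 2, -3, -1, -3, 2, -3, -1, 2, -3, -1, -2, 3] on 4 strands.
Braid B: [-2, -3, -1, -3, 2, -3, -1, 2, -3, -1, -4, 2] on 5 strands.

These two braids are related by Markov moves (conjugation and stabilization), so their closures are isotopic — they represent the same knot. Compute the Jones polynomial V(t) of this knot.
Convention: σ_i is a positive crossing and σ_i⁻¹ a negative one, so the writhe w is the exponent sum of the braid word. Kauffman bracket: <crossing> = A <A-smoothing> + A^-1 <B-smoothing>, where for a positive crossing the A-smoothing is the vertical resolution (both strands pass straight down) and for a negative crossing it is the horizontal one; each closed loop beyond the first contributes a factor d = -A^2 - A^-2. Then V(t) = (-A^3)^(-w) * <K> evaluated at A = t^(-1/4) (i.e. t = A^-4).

1 - 2*t^-1 + 4*t^-2 - 5*t^-3 + 7*t^-4 - 7*t^-5 + 6*t^-6 - 5*t^-7 + 3*t^-8 - t^-9

Derivation:
Markov-equivalent braids have isotopic closures, hence identical knot invariants. Strip the Markov moves from each word to reach a common short braid β, then compute V(t) once on β.
Braid A: s3^-1 s2 s3^-1 s1^-1 s3^-1 s2 s3^-1 s1^-1 s2 s3^-1 s1^-1 s2^-1 s3 on 4 strands reduces by inverse Markov moves (closure unchanged at each step):
  Deconjugate: the word is γ·β·γ⁻¹ with γ = s3^-1 s2 (prefix) and γ⁻¹ = s2^-1 s3 (suffix); strip both.
Reduced to β = s3^-1 s1^-1 s3^-1 s2 s3^-1 s1^-1 s2 s3^-1 s1^-1 on 4 strands, 9 crossings.
Braid B: s2^-1 s3^-1 s1^-1 s3^-1 s2 s3^-1 s1^-1 s2 s3^-1 s1^-1 s4^-1 s2 on 5 strands reduces by inverse Markov moves (closure unchanged at each step):
  Deconjugate: the word is γ·β·γ⁻¹ with γ = s2^-1 (prefix) and γ⁻¹ = s2 (suffix); strip both.
  Destabilize: the word has the form β·s4^-1 where s4^-1 occurs only as the final letter (β ∈ B_4); drop it and the last strand → 4 strands.
Reduced to β = s3^-1 s1^-1 s3^-1 s2 s3^-1 s1^-1 s2 s3^-1 s1^-1 on 4 strands, 9 crossings.
Both give the same β = s3^-1 s1^-1 s3^-1 s2 s3^-1 s1^-1 s2 s3^-1 s1^-1 on 4 strands, so one state sum suffices:
Braid: s3^-1 s1^-1 s3^-1 s2 s3^-1 s1^-1 s2 s3^-1 s1^-1 on 4 strands, 9 crossings.
Writhe w = (#positive) - (#negative) = 2 - 7 = -5.
Enumerate smoothing states for the bracket polynomial. There are 2^9 = 512 states.
Smooth each crossing (0=||, 1=⌣⌢); contribution A^(Σ sign_k(1-2s_k)) * d^(L-1).
Tabulate the states by total A-exponent and number of loops L (A-exp: L × count):
  A^9: L=7 ×1
  A^7: L=6 ×9
  A^5: L=5 ×36
  A^3: L=4 ×83, L=6 ×1
  A^1: L=3 ×118, L=5 ×8
  A^-1: L=2 ×100, L=4 ×26
  A^-3: L=1 ×41, L=3 ×42, L=5 ×1
  A^-5: L=2 ×31, L=4 ×5
  A^-7: L=3 ×9
  A^-9: L=4 ×1
Each group contributes A^e * Σ count * d^(L-1):
Powers of d = -A^2 - A^-2: d^2 = A^4 + 2 + A^-4; d^3 = -A^6 - 3*A^2 - 3*A^-2 - A^-6; d^4 = A^8 + 4*A^4 + 6 + 4*A^-4 + A^-8; d^5 = -A^10 - 5*A^6 - 10*A^2 - 10*A^-2 - 5*A^-6 - A^-10; d^6 = A^12 + 6*A^8 + 15*A^4 + 20 + 15*A^-4 + 6*A^-8 + A^-12.
  A^9 * (d^6) = A^21 + 6*A^17 + 15*A^13 + 20*A^9 + 15*A^5 + 6*A + A^-3
  A^7 * (9*d^5) = -9*A^17 - 45*A^13 - 90*A^9 - 90*A^5 - 45*A - 9*A^-3
  A^5 * (36*d^4) = 36*A^13 + 144*A^9 + 216*A^5 + 144*A + 36*A^-3
  A^3 * (83*d^3 + d^5) = -A^13 - 88*A^9 - 259*A^5 - 259*A - 88*A^-3 - A^-7
  A^1 * (118*d^2 + 8*d^4) = 8*A^9 + 150*A^5 + 284*A + 150*A^-3 + 8*A^-7
  A^-1 * (100*d + 26*d^3) = -26*A^5 - 178*A - 178*A^-3 - 26*A^-7
  A^-3 * (41 + 42*d^2 + d^4) = A^5 + 46*A + 131*A^-3 + 46*A^-7 + A^-11
  A^-5 * (31*d + 5*d^3) = -5*A - 46*A^-3 - 46*A^-7 - 5*A^-11
  A^-7 * (9*d^2) = 9*A^-3 + 18*A^-7 + 9*A^-11
  A^-9 * (d^3) = -A^-3 - 3*A^-7 - 3*A^-11 - A^-15
Summing the groups: <K> = A^21 - 3*A^17 + 5*A^13 - 6*A^9 + 7*A^5 - 7*A + 5*A^-3 - 4*A^-7 + 2*A^-11 - A^-15
Normalise by the writhe: (-A^3)^(-w) = (-A^3)^(5) = -A^15, so f(A) = -A^15 * <K> = -A^36 + 3*A^32 - 5*A^28 + 6*A^24 - 7*A^20 + 7*A^16 - 5*A^12 + 4*A^8 - 2*A^4 + 1.
Substitute A = t^(-1/4), i.e. A^e → t^(-e/4): V(t) = 1 - 2*t^-1 + 4*t^-2 - 5*t^-3 + 7*t^-4 - 7*t^-5 + 6*t^-6 - 5*t^-7 + 3*t^-8 - t^-9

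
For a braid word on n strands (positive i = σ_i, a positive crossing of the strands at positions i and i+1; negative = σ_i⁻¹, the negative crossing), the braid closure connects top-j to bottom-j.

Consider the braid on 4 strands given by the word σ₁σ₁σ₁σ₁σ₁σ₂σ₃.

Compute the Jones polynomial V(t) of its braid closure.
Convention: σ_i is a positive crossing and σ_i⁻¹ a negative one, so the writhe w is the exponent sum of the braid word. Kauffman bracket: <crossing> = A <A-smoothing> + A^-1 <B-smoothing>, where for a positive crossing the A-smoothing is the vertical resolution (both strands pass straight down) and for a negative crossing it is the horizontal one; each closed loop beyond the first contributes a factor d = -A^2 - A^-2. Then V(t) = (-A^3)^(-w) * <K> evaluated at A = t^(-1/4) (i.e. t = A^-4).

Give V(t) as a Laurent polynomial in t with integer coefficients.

The presented braid s1 s1 s1 s1 s1 s2 s3 on 4 strands reduces by inverse Markov moves (closure unchanged at each step):
  Destabilize: the word has the form β·s3 where s3 occurs only as the final letter (β ∈ B_3); drop it and the last strand → 3 strands.
  Destabilize: the word has the form β·s2 where s2 occurs only as the final letter (β ∈ B_2); drop it and the last strand → 2 strands.
Reduced to β = s1 s1 s1 s1 s1 on 2 strands, 5 crossings.
Compute on β:
Braid: s1 s1 s1 s1 s1 on 2 strands, 5 crossings.
Writhe w = (#positive) - (#negative) = 5 - 0 = 5.
State-sum expansion of <K>. There are 2^5 = 32 states.
Each crossing splits two ways (0=vertical, 1=horizontal). The state's weight is A^(#A-smoothings - #B-smoothings) * d^(loops - 1).
  state 00000: A-exp=+5, loops=2, term = A^5 * d^1
  state 00001: A-exp=+3, loops=1, term = A^3 * d^0
  state 00010: A-exp=+3, loops=1, term = A^3 * d^0
  state 00011: A-exp=+1, loops=2, term = A^1 * d^1
  state 00100: A-exp=+3, loops=1, term = A^3 * d^0
  state 00101: A-exp=+1, loops=2, term = A^1 * d^1
  state 00110: A-exp=+1, loops=2, term = A^1 * d^1
  state 00111: A-exp=-1, loops=3, term = A^-1 * d^2
  state 01000: A-exp=+3, loops=1, term = A^3 * d^0
  state 01001: A-exp=+1, loops=2, term = A^1 * d^1
  state 01010: A-exp=+1, loops=2, term = A^1 * d^1
  state 01011: A-exp=-1, loops=3, term = A^-1 * d^2
  state 01100: A-exp=+1, loops=2, term = A^1 * d^1
  state 01101: A-exp=-1, loops=3, term = A^-1 * d^2
  state 01110: A-exp=-1, loops=3, term = A^-1 * d^2
  state 01111: A-exp=-3, loops=4, term = A^-3 * d^3
  state 10000: A-exp=+3, loops=1, term = A^3 * d^0
  state 10001: A-exp=+1, loops=2, term = A^1 * d^1
  state 10010: A-exp=+1, loops=2, term = A^1 * d^1
  state 10011: A-exp=-1, loops=3, term = A^-1 * d^2
  state 10100: A-exp=+1, loops=2, term = A^1 * d^1
  state 10101: A-exp=-1, loops=3, term = A^-1 * d^2
  state 10110: A-exp=-1, loops=3, term = A^-1 * d^2
  state 10111: A-exp=-3, loops=4, term = A^-3 * d^3
  state 11000: A-exp=+1, loops=2, term = A^1 * d^1
  state 11001: A-exp=-1, loops=3, term = A^-1 * d^2
  state 11010: A-exp=-1, loops=3, term = A^-1 * d^2
  state 11011: A-exp=-3, loops=4, term = A^-3 * d^3
  state 11100: A-exp=-1, loops=3, term = A^-1 * d^2
  state 11101: A-exp=-3, loops=4, term = A^-3 * d^3
  state 11110: A-exp=-3, loops=4, term = A^-3 * d^3
  state 11111: A-exp=-5, loops=5, term = A^-5 * d^4
Collect the terms by A-exponent (count of states per loop number):
Powers of d = -A^2 - A^-2: d^2 = A^4 + 2 + A^-4; d^3 = -A^6 - 3*A^2 - 3*A^-2 - A^-6; d^4 = A^8 + 4*A^4 + 6 + 4*A^-4 + A^-8.
  A^5 * (d) = -A^7 - A^3
  A^3 * (5) = 5*A^3
  A^1 * (10*d) = -10*A^3 - 10*A^-1
  A^-1 * (10*d^2) = 10*A^3 + 20*A^-1 + 10*A^-5
  A^-3 * (5*d^3) = -5*A^3 - 15*A^-1 - 15*A^-5 - 5*A^-9
  A^-5 * (d^4) = A^3 + 4*A^-1 + 6*A^-5 + 4*A^-9 + A^-13
Summing the groups: <K> = -A^7 - A^-1 + A^-5 - A^-9 + A^-13
Normalise by the writhe: (-A^3)^(-w) = (-A^3)^(-5) = -A^-15, so f(A) = -A^-15 * <K> = A^-8 + A^-16 - A^-20 + A^-24 - A^-28.
Substitute A = t^(-1/4), i.e. A^e → t^(-e/4): V(t) = -t^7 + t^6 - t^5 + t^4 + t^2

Answer: -t^7 + t^6 - t^5 + t^4 + t^2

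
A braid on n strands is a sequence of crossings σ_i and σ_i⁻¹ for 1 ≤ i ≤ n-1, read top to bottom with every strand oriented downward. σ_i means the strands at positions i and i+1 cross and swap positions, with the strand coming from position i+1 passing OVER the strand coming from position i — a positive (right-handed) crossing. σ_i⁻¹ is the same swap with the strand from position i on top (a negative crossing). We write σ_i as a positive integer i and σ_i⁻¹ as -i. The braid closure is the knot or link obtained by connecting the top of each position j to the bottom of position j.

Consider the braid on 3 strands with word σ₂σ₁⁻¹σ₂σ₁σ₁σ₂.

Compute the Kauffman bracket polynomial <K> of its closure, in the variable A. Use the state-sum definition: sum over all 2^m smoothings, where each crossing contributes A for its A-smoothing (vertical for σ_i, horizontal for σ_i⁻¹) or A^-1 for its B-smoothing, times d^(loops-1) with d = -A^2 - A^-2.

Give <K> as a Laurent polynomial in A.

A^8 - A^4 + 2 - A^-4 + A^-8 - A^-12

Derivation:
Braid: s2 s1^-1 s2 s1 s1 s2 on 3 strands, 6 crossings.
Writhe w = (#positive) - (#negative) = 5 - 1 = 4.
Enumerate smoothing states for the bracket polynomial. There are 2^6 = 64 states.
Each crossing splits two ways (0=vertical, 1=horizontal). The state's weight is A^(#A-smoothings - #B-smoothings) * d^(loops - 1).
Tabulate the states by total A-exponent and number of loops L (A-exp: L × count):
  A^6: L=2 ×1
  A^4: L=1 ×3, L=3 ×3
  A^2: L=2 ×14, L=4 ×1
  A^0: L=1 ×10, L=3 ×10
  A^-2: L=2 ×13, L=4 ×2
  A^-4: L=3 ×6
  A^-6: L=4 ×1
Each group contributes A^e * Σ count * d^(L-1):
Powers of d = -A^2 - A^-2: d^2 = A^4 + 2 + A^-4; d^3 = -A^6 - 3*A^2 - 3*A^-2 - A^-6.
  A^6 * (d) = -A^8 - A^4
  A^4 * (3 + 3*d^2) = 3*A^8 + 9*A^4 + 3
  A^2 * (14*d + d^3) = -A^8 - 17*A^4 - 17 - A^-4
  A^0 * (10 + 10*d^2) = 10*A^4 + 30 + 10*A^-4
  A^-2 * (13*d + 2*d^3) = -2*A^4 - 19 - 19*A^-4 - 2*A^-8
  A^-4 * (6*d^2) = 6 + 12*A^-4 + 6*A^-8
  A^-6 * (d^3) = -1 - 3*A^-4 - 3*A^-8 - A^-12
Summing the groups: <K> = A^8 - A^4 + 2 - A^-4 + A^-8 - A^-12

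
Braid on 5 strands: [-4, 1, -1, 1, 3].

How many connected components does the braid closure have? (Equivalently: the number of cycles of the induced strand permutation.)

Track the strand permutation on 5 strands, starting from identity.
  step 1: s4^-1 swaps positions 4,5 -> [1 2 3 5 4]
  step 2: s1 swaps positions 1,2 -> [2 1 3 5 4]
  step 3: s1^-1 swaps positions 1,2 -> [1 2 3 5 4]
  step 4: s1 swaps positions 1,2 -> [2 1 3 5 4]
  step 5: s3 swaps positions 3,4 -> [2 1 5 3 4]
Final permutation (position -> original strand): [2 1 5 3 4]
Closure components = cycle count of this permutation = 2.

Answer: 2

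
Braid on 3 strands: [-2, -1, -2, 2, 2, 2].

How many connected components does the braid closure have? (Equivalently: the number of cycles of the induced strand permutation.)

Track the strand permutation on 3 strands, starting from identity.
  step 1: s2^-1 swaps positions 2,3 -> [1 3 2]
  step 2: s1^-1 swaps positions 1,2 -> [3 1 2]
  step 3: s2^-1 swaps positions 2,3 -> [3 2 1]
  step 4: s2 swaps positions 2,3 -> [3 1 2]
  step 5: s2 swaps positions 2,3 -> [3 2 1]
  step 6: s2 swaps positions 2,3 -> [3 1 2]
Final permutation (position -> original strand): [3 1 2]
Closure components = cycle count of this permutation = 1.

Answer: 1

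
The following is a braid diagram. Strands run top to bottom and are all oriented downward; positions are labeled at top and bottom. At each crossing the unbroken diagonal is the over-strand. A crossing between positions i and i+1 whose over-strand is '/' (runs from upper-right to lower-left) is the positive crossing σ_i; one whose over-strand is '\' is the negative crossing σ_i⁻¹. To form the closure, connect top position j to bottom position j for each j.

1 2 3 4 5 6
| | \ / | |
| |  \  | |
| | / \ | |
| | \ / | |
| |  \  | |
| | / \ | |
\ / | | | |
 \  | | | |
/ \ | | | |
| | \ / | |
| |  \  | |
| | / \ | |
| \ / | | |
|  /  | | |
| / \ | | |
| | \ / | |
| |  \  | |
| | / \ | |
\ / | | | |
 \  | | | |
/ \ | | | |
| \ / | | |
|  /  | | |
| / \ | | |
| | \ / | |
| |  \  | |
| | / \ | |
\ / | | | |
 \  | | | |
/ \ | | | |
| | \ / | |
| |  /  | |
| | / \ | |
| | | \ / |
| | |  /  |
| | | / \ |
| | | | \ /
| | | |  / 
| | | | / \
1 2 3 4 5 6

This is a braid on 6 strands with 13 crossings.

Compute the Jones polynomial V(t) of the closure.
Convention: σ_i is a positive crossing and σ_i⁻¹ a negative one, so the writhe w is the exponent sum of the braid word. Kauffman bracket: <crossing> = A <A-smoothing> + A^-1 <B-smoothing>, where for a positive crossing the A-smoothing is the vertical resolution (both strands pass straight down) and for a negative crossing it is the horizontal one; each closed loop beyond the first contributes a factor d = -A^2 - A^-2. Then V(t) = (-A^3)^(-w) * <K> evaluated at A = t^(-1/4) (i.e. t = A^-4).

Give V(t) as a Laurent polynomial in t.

Reading the diagram top to bottom ('/'-over between positions i,i+1 = s_i, '\'-over = s_i^-1): braid word = s3^-1 s3^-1 s1^-1 s3^-1 s2 s3^-1 s1^-1 s2 s3^-1 s1^-1 s3 s4 s5.
The presented braid s3^-1 s3^-1 s1^-1 s3^-1 s2 s3^-1 s1^-1 s2 s3^-1 s1^-1 s3 s4 s5 on 6 strands reduces by inverse Markov moves (closure unchanged at each step):
  Destabilize: the word has the form β·s5 where s5 occurs only as the final letter (β ∈ B_5); drop it and the last strand → 5 strands.
  Destabilize: the word has the form β·s4 where s4 occurs only as the final letter (β ∈ B_4); drop it and the last strand → 4 strands.
  Deconjugate: the word is γ·β·γ⁻¹ with γ = s3^-1 (prefix) and γ⁻¹ = s3 (suffix); strip both.
Reduced to β = s3^-1 s1^-1 s3^-1 s2 s3^-1 s1^-1 s2 s3^-1 s1^-1 on 4 strands, 9 crossings.
Compute on β:
Braid: s3^-1 s1^-1 s3^-1 s2 s3^-1 s1^-1 s2 s3^-1 s1^-1 on 4 strands, 9 crossings.
Writhe w = (#positive) - (#negative) = 2 - 7 = -5.
Enumerate smoothing states for the bracket polynomial. There are 2^9 = 512 states.
Each crossing splits two ways (0=vertical, 1=horizontal). The state's weight is A^(#A-smoothings - #B-smoothings) * d^(loops - 1).
Tabulate the states by total A-exponent and number of loops L (A-exp: L × count):
  A^9: L=7 ×1
  A^7: L=6 ×9
  A^5: L=5 ×36
  A^3: L=4 ×83, L=6 ×1
  A^1: L=3 ×118, L=5 ×8
  A^-1: L=2 ×100, L=4 ×26
  A^-3: L=1 ×41, L=3 ×42, L=5 ×1
  A^-5: L=2 ×31, L=4 ×5
  A^-7: L=3 ×9
  A^-9: L=4 ×1
Each group contributes A^e * Σ count * d^(L-1):
Powers of d = -A^2 - A^-2: d^2 = A^4 + 2 + A^-4; d^3 = -A^6 - 3*A^2 - 3*A^-2 - A^-6; d^4 = A^8 + 4*A^4 + 6 + 4*A^-4 + A^-8; d^5 = -A^10 - 5*A^6 - 10*A^2 - 10*A^-2 - 5*A^-6 - A^-10; d^6 = A^12 + 6*A^8 + 15*A^4 + 20 + 15*A^-4 + 6*A^-8 + A^-12.
  A^9 * (d^6) = A^21 + 6*A^17 + 15*A^13 + 20*A^9 + 15*A^5 + 6*A + A^-3
  A^7 * (9*d^5) = -9*A^17 - 45*A^13 - 90*A^9 - 90*A^5 - 45*A - 9*A^-3
  A^5 * (36*d^4) = 36*A^13 + 144*A^9 + 216*A^5 + 144*A + 36*A^-3
  A^3 * (83*d^3 + d^5) = -A^13 - 88*A^9 - 259*A^5 - 259*A - 88*A^-3 - A^-7
  A^1 * (118*d^2 + 8*d^4) = 8*A^9 + 150*A^5 + 284*A + 150*A^-3 + 8*A^-7
  A^-1 * (100*d + 26*d^3) = -26*A^5 - 178*A - 178*A^-3 - 26*A^-7
  A^-3 * (41 + 42*d^2 + d^4) = A^5 + 46*A + 131*A^-3 + 46*A^-7 + A^-11
  A^-5 * (31*d + 5*d^3) = -5*A - 46*A^-3 - 46*A^-7 - 5*A^-11
  A^-7 * (9*d^2) = 9*A^-3 + 18*A^-7 + 9*A^-11
  A^-9 * (d^3) = -A^-3 - 3*A^-7 - 3*A^-11 - A^-15
Summing the groups: <K> = A^21 - 3*A^17 + 5*A^13 - 6*A^9 + 7*A^5 - 7*A + 5*A^-3 - 4*A^-7 + 2*A^-11 - A^-15
Normalise by the writhe: (-A^3)^(-w) = (-A^3)^(5) = -A^15, so f(A) = -A^15 * <K> = -A^36 + 3*A^32 - 5*A^28 + 6*A^24 - 7*A^20 + 7*A^16 - 5*A^12 + 4*A^8 - 2*A^4 + 1.
Substitute A = t^(-1/4), i.e. A^e → t^(-e/4): V(t) = 1 - 2*t^-1 + 4*t^-2 - 5*t^-3 + 7*t^-4 - 7*t^-5 + 6*t^-6 - 5*t^-7 + 3*t^-8 - t^-9

Answer: 1 - 2*t^-1 + 4*t^-2 - 5*t^-3 + 7*t^-4 - 7*t^-5 + 6*t^-6 - 5*t^-7 + 3*t^-8 - t^-9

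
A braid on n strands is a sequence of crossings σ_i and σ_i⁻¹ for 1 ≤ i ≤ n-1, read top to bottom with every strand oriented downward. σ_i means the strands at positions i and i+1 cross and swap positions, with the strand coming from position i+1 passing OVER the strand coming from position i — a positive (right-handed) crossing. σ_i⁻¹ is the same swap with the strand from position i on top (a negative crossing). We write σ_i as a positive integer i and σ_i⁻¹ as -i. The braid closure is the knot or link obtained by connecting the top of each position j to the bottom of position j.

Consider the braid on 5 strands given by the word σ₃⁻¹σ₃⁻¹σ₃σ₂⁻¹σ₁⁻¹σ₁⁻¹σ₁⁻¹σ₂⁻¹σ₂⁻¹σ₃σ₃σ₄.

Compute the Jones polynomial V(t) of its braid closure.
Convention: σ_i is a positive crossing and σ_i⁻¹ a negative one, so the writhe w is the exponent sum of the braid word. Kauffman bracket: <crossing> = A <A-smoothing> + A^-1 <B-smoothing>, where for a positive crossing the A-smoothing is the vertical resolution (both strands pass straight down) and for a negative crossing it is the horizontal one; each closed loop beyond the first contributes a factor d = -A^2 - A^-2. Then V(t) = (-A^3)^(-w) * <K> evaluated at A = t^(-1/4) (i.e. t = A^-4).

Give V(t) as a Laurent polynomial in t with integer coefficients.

The presented braid s3^-1 s3^-1 s3 s2^-1 s1^-1 s1^-1 s1^-1 s2^-1 s2^-1 s3 s3 s4 on 5 strands reduces by inverse Markov moves (closure unchanged at each step):
  Destabilize: the word has the form β·s4 where s4 occurs only as the final letter (β ∈ B_4); drop it and the last strand → 4 strands.
  Deconjugate: the word is γ·β·γ⁻¹ with γ = s3^-1 s3^-1 (prefix) and γ⁻¹ = s3 s3 (suffix); strip both.
Reduced to β = s3 s2^-1 s1^-1 s1^-1 s1^-1 s2^-1 s2^-1 on 4 strands, 7 crossings.
Compute on β:
Braid: s3 s2^-1 s1^-1 s1^-1 s1^-1 s2^-1 s2^-1 on 4 strands, 7 crossings.
Writhe w = (#positive) - (#negative) = 1 - 6 = -5.
Computing the Kauffman bracket via state sum. There are 2^7 = 128 states.
Smooth each crossing (0=||, 1=⌣⌢); contribution A^(Σ sign_k(1-2s_k)) * d^(L-1).
Tabulate the states by total A-exponent and number of loops L (A-exp: L × count):
  A^7: L=6 ×1
  A^5: L=5 ×7
  A^3: L=4 ×21
  A^1: L=3 ×33, L=5 ×2
  A^-1: L=2 ×27, L=4 ×8
  A^-3: L=1 ×9, L=3 ×12
  A^-5: L=2 ×6, L=4 ×1
  A^-7: L=3 ×1
Each group contributes A^e * Σ count * d^(L-1):
Powers of d = -A^2 - A^-2: d^2 = A^4 + 2 + A^-4; d^3 = -A^6 - 3*A^2 - 3*A^-2 - A^-6; d^4 = A^8 + 4*A^4 + 6 + 4*A^-4 + A^-8; d^5 = -A^10 - 5*A^6 - 10*A^2 - 10*A^-2 - 5*A^-6 - A^-10.
  A^7 * (d^5) = -A^17 - 5*A^13 - 10*A^9 - 10*A^5 - 5*A - A^-3
  A^5 * (7*d^4) = 7*A^13 + 28*A^9 + 42*A^5 + 28*A + 7*A^-3
  A^3 * (21*d^3) = -21*A^9 - 63*A^5 - 63*A - 21*A^-3
  A^1 * (33*d^2 + 2*d^4) = 2*A^9 + 41*A^5 + 78*A + 41*A^-3 + 2*A^-7
  A^-1 * (27*d + 8*d^3) = -8*A^5 - 51*A - 51*A^-3 - 8*A^-7
  A^-3 * (9 + 12*d^2) = 12*A + 33*A^-3 + 12*A^-7
  A^-5 * (6*d + d^3) = -A - 9*A^-3 - 9*A^-7 - A^-11
  A^-7 * (d^2) = A^-3 + 2*A^-7 + A^-11
Summing the groups: <K> = -A^17 + 2*A^13 - A^9 + 2*A^5 - 2*A - A^-7
Normalise by the writhe: (-A^3)^(-w) = (-A^3)^(5) = -A^15, so f(A) = -A^15 * <K> = A^32 - 2*A^28 + A^24 - 2*A^20 + 2*A^16 + A^8.
Substitute A = t^(-1/4), i.e. A^e → t^(-e/4): V(t) = t^-2 + 2*t^-4 - 2*t^-5 + t^-6 - 2*t^-7 + t^-8

Answer: t^-2 + 2*t^-4 - 2*t^-5 + t^-6 - 2*t^-7 + t^-8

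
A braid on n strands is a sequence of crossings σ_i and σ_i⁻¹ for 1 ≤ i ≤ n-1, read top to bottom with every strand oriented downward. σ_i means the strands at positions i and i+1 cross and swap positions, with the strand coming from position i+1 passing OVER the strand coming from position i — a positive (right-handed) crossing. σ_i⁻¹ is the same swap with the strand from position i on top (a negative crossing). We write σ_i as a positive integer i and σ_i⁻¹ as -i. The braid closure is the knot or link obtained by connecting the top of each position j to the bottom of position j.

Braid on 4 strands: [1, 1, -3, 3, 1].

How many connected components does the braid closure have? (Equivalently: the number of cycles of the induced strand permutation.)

Track the strand permutation on 4 strands, starting from identity.
  step 1: s1 swaps positions 1,2 -> [2 1 3 4]
  step 2: s1 swaps positions 1,2 -> [1 2 3 4]
  step 3: s3^-1 swaps positions 3,4 -> [1 2 4 3]
  step 4: s3 swaps positions 3,4 -> [1 2 3 4]
  step 5: s1 swaps positions 1,2 -> [2 1 3 4]
Final permutation (position -> original strand): [2 1 3 4]
Closure components = cycle count of this permutation = 3.

Answer: 3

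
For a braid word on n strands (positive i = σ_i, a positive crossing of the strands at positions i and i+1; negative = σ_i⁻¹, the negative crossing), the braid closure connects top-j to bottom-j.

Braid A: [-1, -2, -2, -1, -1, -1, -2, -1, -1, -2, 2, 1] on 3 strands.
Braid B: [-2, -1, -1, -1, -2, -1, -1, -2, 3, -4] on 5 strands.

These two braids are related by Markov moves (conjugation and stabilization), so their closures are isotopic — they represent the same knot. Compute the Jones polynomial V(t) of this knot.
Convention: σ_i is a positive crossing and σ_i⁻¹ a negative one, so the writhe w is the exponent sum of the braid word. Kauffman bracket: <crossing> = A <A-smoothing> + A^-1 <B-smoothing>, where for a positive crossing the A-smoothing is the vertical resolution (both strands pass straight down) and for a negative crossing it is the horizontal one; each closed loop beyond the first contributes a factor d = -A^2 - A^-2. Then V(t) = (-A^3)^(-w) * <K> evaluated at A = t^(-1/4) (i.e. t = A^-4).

t^-3 + t^-5 - t^-8

Derivation:
Markov-equivalent braids have isotopic closures, hence identical knot invariants. Strip the Markov moves from each word to reach a common short braid β, then compute V(t) once on β.
Braid A: s1^-1 s2^-1 s2^-1 s1^-1 s1^-1 s1^-1 s2^-1 s1^-1 s1^-1 s2^-1 s2 s1 on 3 strands reduces by inverse Markov moves (closure unchanged at each step):
  Deconjugate: the word is γ·β·γ⁻¹ with γ = s1^-1 s2^-1 (prefix) and γ⁻¹ = s2 s1 (suffix); strip both.
Reduced to β = s2^-1 s1^-1 s1^-1 s1^-1 s2^-1 s1^-1 s1^-1 s2^-1 on 3 strands, 8 crossings.
Braid B: s2^-1 s1^-1 s1^-1 s1^-1 s2^-1 s1^-1 s1^-1 s2^-1 s3 s4^-1 on 5 strands reduces by inverse Markov moves (closure unchanged at each step):
  Destabilize: the word has the form β·s4^-1 where s4^-1 occurs only as the final letter (β ∈ B_4); drop it and the last strand → 4 strands.
  Destabilize: the word has the form β·s3 where s3 occurs only as the final letter (β ∈ B_3); drop it and the last strand → 3 strands.
Reduced to β = s2^-1 s1^-1 s1^-1 s1^-1 s2^-1 s1^-1 s1^-1 s2^-1 on 3 strands, 8 crossings.
Both give the same β = s2^-1 s1^-1 s1^-1 s1^-1 s2^-1 s1^-1 s1^-1 s2^-1 on 3 strands, so one state sum suffices:
Braid: s2^-1 s1^-1 s1^-1 s1^-1 s2^-1 s1^-1 s1^-1 s2^-1 on 3 strands, 8 crossings.
Writhe w = (#positive) - (#negative) = 0 - 8 = -8.
Enumerate smoothing states for the bracket polynomial. There are 2^8 = 256 states.
Each crossing splits two ways (0=vertical, 1=horizontal). The state's weight is A^(#A-smoothings - #B-smoothings) * d^(loops - 1).
Tabulate the states by total A-exponent and number of loops L (A-exp: L × count):
  A^8: L=5 ×1
  A^6: L=4 ×7, L=6 ×1
  A^4: L=3 ×19, L=5 ×9
  A^2: L=2 ×24, L=4 ×31, L=6 ×1
  A^0: L=1 ×12, L=3 ×53, L=5 ×5
  A^-2: L=2 ×45, L=4 ×11
  A^-4: L=1 ×15, L=3 ×13
  A^-6: L=2 ×8
  A^-8: L=3 ×1
Each group contributes A^e * Σ count * d^(L-1):
Powers of d = -A^2 - A^-2: d^2 = A^4 + 2 + A^-4; d^3 = -A^6 - 3*A^2 - 3*A^-2 - A^-6; d^4 = A^8 + 4*A^4 + 6 + 4*A^-4 + A^-8; d^5 = -A^10 - 5*A^6 - 10*A^2 - 10*A^-2 - 5*A^-6 - A^-10.
  A^8 * (d^4) = A^16 + 4*A^12 + 6*A^8 + 4*A^4 + 1
  A^6 * (7*d^3 + d^5) = -A^16 - 12*A^12 - 31*A^8 - 31*A^4 - 12 - A^-4
  A^4 * (19*d^2 + 9*d^4) = 9*A^12 + 55*A^8 + 92*A^4 + 55 + 9*A^-4
  A^2 * (24*d + 31*d^3 + d^5) = -A^12 - 36*A^8 - 127*A^4 - 127 - 36*A^-4 - A^-8
  A^0 * (12 + 53*d^2 + 5*d^4) = 5*A^8 + 73*A^4 + 148 + 73*A^-4 + 5*A^-8
  A^-2 * (45*d + 11*d^3) = -11*A^4 - 78 - 78*A^-4 - 11*A^-8
  A^-4 * (15 + 13*d^2) = 13 + 41*A^-4 + 13*A^-8
  A^-6 * (8*d) = -8*A^-4 - 8*A^-8
  A^-8 * (d^2) = A^-4 + 2*A^-8 + A^-12
Summing the groups: <K> = -A^8 + A^-4 + A^-12
Normalise by the writhe: (-A^3)^(-w) = (-A^3)^(8) = A^24, so f(A) = A^24 * <K> = -A^32 + A^20 + A^12.
Substitute A = t^(-1/4), i.e. A^e → t^(-e/4): V(t) = t^-3 + t^-5 - t^-8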